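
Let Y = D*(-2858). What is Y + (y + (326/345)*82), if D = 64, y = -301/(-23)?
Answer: -63073393/345 ≈ -1.8282e+5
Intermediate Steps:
y = 301/23 (y = -301*(-1/23) = 301/23 ≈ 13.087)
Y = -182912 (Y = 64*(-2858) = -182912)
Y + (y + (326/345)*82) = -182912 + (301/23 + (326/345)*82) = -182912 + (301/23 + 26732/345) = -182912 + 31247/345 = -63073393/345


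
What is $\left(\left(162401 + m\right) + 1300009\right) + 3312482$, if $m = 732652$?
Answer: $5507544$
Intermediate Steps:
$\left(\left(162401 + m\right) + 1300009\right) + 3312482 = \left(\left(162401 + 732652\right) + 1300009\right) + 3312482 = \left(895053 + 1300009\right) + 3312482 = 2195062 + 3312482 = 5507544$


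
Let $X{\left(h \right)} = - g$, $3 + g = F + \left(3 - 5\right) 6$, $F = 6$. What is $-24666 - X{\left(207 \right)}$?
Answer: $-24675$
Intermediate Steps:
$g = -9$ ($g = -3 + \left(6 + \left(3 - 5\right) 6\right) = -3 + \left(6 - 12\right) = -3 - 6 = -9$)
$X{\left(h \right)} = 9$ ($X{\left(h \right)} = \left(-1\right) \left(-9\right) = 9$)
$-24666 - X{\left(207 \right)} = -24666 - 9 = -24675$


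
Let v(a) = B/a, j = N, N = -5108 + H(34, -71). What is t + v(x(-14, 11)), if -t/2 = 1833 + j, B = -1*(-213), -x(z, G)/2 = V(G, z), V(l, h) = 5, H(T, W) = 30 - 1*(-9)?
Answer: 64507/10 ≈ 6450.7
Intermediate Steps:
H(T, W) = 39 (H(T, W) = 30 + 9 = 39)
x(z, G) = -10 (x(z, G) = -2*5 = -10)
N = -5069 (N = -5108 + 39 = -5069)
j = -5069
B = 213
v(a) = 213/a
t = 6472 (t = -2*(1833 - 5069) = -2*(-3236) = 6472)
t + v(x(-14, 11)) = 6472 + 213/(-10) = 6472 + 213*(-⅒) = 6472 - 213/10 = 64507/10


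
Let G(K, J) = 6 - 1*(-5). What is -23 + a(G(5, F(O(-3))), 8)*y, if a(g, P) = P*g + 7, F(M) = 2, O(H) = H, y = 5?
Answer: 452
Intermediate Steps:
G(K, J) = 11 (G(K, J) = 6 + 5 = 11)
a(g, P) = 7 + P*g
-23 + a(G(5, F(O(-3))), 8)*y = -23 + (7 + 8*11)*5 = -23 + (7 + 88)*5 = -23 + 95*5 = -23 + 475 = 452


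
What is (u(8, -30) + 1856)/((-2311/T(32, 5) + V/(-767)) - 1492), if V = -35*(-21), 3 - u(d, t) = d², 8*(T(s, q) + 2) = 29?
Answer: -1376765/2235891 ≈ -0.61576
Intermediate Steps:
T(s, q) = 13/8 (T(s, q) = -2 + (⅛)*29 = -2 + 29/8 = 13/8)
u(d, t) = 3 - d²
V = 735
(u(8, -30) + 1856)/((-2311/T(32, 5) + V/(-767)) - 1492) = ((3 - 1*8²) + 1856)/((-2311/13/8 + 735/(-767)) - 1492) = ((3 - 1*64) + 1856)/((-2311*8/13 + 735*(-1/767)) - 1492) = ((3 - 64) + 1856)/((-18488/13 - 735/767) - 1492) = (-61 + 1856)/(-1091527/767 - 1492) = 1795/(-2235891/767) = 1795*(-767/2235891) = -1376765/2235891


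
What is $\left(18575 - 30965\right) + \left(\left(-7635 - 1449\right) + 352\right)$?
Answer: $-21122$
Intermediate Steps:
$\left(18575 - 30965\right) + \left(\left(-7635 - 1449\right) + 352\right) = -12390 + \left(-9084 + 352\right) = -12390 - 8732 = -21122$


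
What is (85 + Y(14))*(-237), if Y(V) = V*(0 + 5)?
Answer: -36735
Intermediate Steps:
Y(V) = 5*V (Y(V) = V*5 = 5*V)
(85 + Y(14))*(-237) = (85 + 5*14)*(-237) = (85 + 70)*(-237) = 155*(-237) = -36735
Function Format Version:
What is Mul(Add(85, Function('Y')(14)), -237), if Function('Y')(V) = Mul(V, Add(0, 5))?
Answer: -36735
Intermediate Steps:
Function('Y')(V) = Mul(5, V) (Function('Y')(V) = Mul(V, 5) = Mul(5, V))
Mul(Add(85, Function('Y')(14)), -237) = Mul(Add(85, Mul(5, 14)), -237) = Mul(Add(85, 70), -237) = Mul(155, -237) = -36735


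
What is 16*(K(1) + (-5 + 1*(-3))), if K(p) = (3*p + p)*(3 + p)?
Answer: 128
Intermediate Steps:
K(p) = 4*p*(3 + p) (K(p) = (4*p)*(3 + p) = 4*p*(3 + p))
16*(K(1) + (-5 + 1*(-3))) = 16*(4*1*(3 + 1) + (-5 + 1*(-3))) = 16*(4*1*4 + (-5 - 3)) = 16*(16 - 8) = 16*8 = 128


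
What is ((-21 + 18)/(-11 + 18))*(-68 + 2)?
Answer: 198/7 ≈ 28.286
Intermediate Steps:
((-21 + 18)/(-11 + 18))*(-68 + 2) = -3/7*(-66) = 198/7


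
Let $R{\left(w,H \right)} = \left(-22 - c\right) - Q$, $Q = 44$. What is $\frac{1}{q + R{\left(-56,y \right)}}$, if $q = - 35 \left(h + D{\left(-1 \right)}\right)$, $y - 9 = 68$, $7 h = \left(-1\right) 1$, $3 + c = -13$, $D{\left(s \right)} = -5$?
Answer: $\frac{1}{130} \approx 0.0076923$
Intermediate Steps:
$c = -16$ ($c = -3 - 13 = -16$)
$h = - \frac{1}{7}$ ($h = \frac{\left(-1\right) 1}{7} = \frac{1}{7} \left(-1\right) = - \frac{1}{7} \approx -0.14286$)
$y = 77$ ($y = 9 + 68 = 77$)
$q = 180$ ($q = - 35 \left(- \frac{1}{7} - 5\right) = \left(-35\right) \left(- \frac{36}{7}\right) = 180$)
$R{\left(w,H \right)} = -50$ ($R{\left(w,H \right)} = \left(-22 - -16\right) - 44 = \left(-22 + 16\right) - 44 = -6 - 44 = -50$)
$\frac{1}{q + R{\left(-56,y \right)}} = \frac{1}{180 - 50} = \frac{1}{130}$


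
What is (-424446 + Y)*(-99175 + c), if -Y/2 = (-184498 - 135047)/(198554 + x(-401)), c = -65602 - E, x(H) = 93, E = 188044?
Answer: 29747850514516512/198647 ≈ 1.4975e+11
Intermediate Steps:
c = -253646 (c = -65602 - 1*188044 = -65602 - 188044 = -253646)
Y = 639090/198647 (Y = -2*(-184498 - 135047)/(198554 + 93) = -(-639090)/198647 = -2*(-319545/198647) = 639090/198647 ≈ 3.2172)
(-424446 + Y)*(-99175 + c) = (-424446 + 639090/198647)*(-99175 - 253646) = -84314285472/198647*(-352821) = 29747850514516512/198647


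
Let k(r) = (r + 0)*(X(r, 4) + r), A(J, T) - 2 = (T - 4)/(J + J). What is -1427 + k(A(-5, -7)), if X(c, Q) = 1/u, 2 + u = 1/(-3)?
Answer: -993103/700 ≈ -1418.7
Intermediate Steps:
u = -7/3 (u = -2 + 1/(-3) = -2 - ⅓ = -7/3 ≈ -2.3333)
A(J, T) = 2 + (-4 + T)/(2*J) (A(J, T) = 2 + (T - 4)/(J + J) = 2 + (-4 + T)/((2*J)) = 2 + (-4 + T)*(1/(2*J)) = 2 + (-4 + T)/(2*J))
X(c, Q) = -3/7 (X(c, Q) = 1/(-7/3) = -3/7)
k(r) = r*(-3/7 + r) (k(r) = (r + 0)*(-3/7 + r) = r*(-3/7 + r))
-1427 + k(A(-5, -7)) = -1427 + ((½)*(-4 - 7 + 4*(-5))/(-5))*(-3 + 7*((½)*(-4 - 7 + 4*(-5))/(-5)))/7 = -1427 + ((½)*(-⅕)*(-4 - 7 - 20))*(-3 + 7*((½)*(-⅕)*(-4 - 7 - 20)))/7 = -1427 + ((½)*(-⅕)*(-31))*(-3 + 7*((½)*(-⅕)*(-31)))/7 = -1427 + (⅐)*(31/10)*(-3 + 7*(31/10)) = -1427 + (⅐)*(31/10)*(-3 + 217/10) = -1427 + (⅐)*(31/10)*(187/10) = -1427 + 5797/700 = -993103/700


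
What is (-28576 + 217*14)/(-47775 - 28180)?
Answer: 25538/75955 ≈ 0.33623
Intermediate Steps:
(-28576 + 217*14)/(-47775 - 28180) = (-28576 + 3038)/(-75955) = -25538*(-1/75955) = 25538/75955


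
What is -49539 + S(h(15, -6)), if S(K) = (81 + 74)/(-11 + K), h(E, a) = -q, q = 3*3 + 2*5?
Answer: -297265/6 ≈ -49544.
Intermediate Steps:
q = 19 (q = 9 + 10 = 19)
h(E, a) = -19 (h(E, a) = -1*19 = -19)
S(K) = 155/(-11 + K)
-49539 + S(h(15, -6)) = -49539 + 155/(-11 - 19) = -49539 + 155/(-30) = -49539 + 155*(-1/30) = -49539 - 31/6 = -297265/6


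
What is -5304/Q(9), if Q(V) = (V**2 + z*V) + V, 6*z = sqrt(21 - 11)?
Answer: -21216/359 + 1768*sqrt(10)/1795 ≈ -55.983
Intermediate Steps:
z = sqrt(10)/6 (z = sqrt(21 - 11)/6 = sqrt(10)/6 ≈ 0.52705)
Q(V) = V + V**2 + V*sqrt(10)/6 (Q(V) = (V**2 + (sqrt(10)/6)*V) + V = (V**2 + V*sqrt(10)/6) + V = V + V**2 + V*sqrt(10)/6)
-5304/Q(9) = -5304*2/(3*(6 + sqrt(10) + 6*9)) = -5304*2/(3*(6 + sqrt(10) + 54)) = -5304*2/(3*(60 + sqrt(10))) = -5304/(90 + 3*sqrt(10)/2)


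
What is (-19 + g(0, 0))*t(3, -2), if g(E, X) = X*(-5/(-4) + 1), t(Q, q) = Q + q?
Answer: -19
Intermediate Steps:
g(E, X) = 9*X/4 (g(E, X) = X*(-5*(-1/4) + 1) = X*(5/4 + 1) = X*(9/4) = 9*X/4)
(-19 + g(0, 0))*t(3, -2) = (-19 + (9/4)*0)*(3 - 2) = (-19 + 0)*1 = -19*1 = -19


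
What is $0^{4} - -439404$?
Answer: $439404$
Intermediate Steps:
$0^{4} - -439404 = 0 + 439404 = 439404$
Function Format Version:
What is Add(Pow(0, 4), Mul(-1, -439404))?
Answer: 439404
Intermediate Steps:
Add(Pow(0, 4), Mul(-1, -439404)) = Add(0, 439404) = 439404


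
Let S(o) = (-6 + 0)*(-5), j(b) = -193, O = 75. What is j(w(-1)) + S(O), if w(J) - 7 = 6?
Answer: -163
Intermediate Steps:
w(J) = 13 (w(J) = 7 + 6 = 13)
S(o) = 30 (S(o) = -6*(-5) = 30)
j(w(-1)) + S(O) = -193 + 30 = -163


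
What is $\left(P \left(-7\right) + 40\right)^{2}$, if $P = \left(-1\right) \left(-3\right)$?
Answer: $361$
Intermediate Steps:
$P = 3$
$\left(P \left(-7\right) + 40\right)^{2} = \left(3 \left(-7\right) + 40\right)^{2} = \left(-21 + 40\right)^{2} = 19^{2} = 361$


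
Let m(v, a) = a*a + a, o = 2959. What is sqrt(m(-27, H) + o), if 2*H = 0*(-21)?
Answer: sqrt(2959) ≈ 54.397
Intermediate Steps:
H = 0 (H = (0*(-21))/2 = (1/2)*0 = 0)
m(v, a) = a + a**2 (m(v, a) = a**2 + a = a + a**2)
sqrt(m(-27, H) + o) = sqrt(0*(1 + 0) + 2959) = sqrt(0*1 + 2959) = sqrt(0 + 2959) = sqrt(2959)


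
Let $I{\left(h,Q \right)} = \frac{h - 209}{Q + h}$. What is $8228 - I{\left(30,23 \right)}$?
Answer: $\frac{436263}{53} \approx 8231.4$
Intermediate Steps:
$I{\left(h,Q \right)} = \frac{-209 + h}{Q + h}$
$8228 - I{\left(30,23 \right)} = 8228 - \frac{-209 + 30}{23 + 30} = 8228 - \frac{1}{53} \left(-179\right) = 8228 - - \frac{179}{53} = 8228 + \frac{179}{53} = \frac{436263}{53}$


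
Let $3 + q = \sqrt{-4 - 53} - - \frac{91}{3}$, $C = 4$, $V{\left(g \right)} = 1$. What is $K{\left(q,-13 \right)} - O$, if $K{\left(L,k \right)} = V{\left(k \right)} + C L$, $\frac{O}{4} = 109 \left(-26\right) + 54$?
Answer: $\frac{33691}{3} + 4 i \sqrt{57} \approx 11230.0 + 30.199 i$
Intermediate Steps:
$O = -11120$ ($O = 4 \left(109 \left(-26\right) + 54\right) = 4 \left(-2834 + 54\right) = 4 \left(-2780\right) = -11120$)
$q = \frac{82}{3} + i \sqrt{57}$ ($q = -3 + \left(\sqrt{-4 - 53} - - \frac{91}{3}\right) = -3 + \left(\sqrt{-57} - \left(-91\right) \frac{1}{3}\right) = -3 + \left(i \sqrt{57} - - \frac{91}{3}\right) = -3 + \left(i \sqrt{57} + \frac{91}{3}\right) = -3 + \left(\frac{91}{3} + i \sqrt{57}\right) = \frac{82}{3} + i \sqrt{57} \approx 27.333 + 7.5498 i$)
$K{\left(L,k \right)} = 1 + 4 L$
$K{\left(q,-13 \right)} - O = \left(1 + 4 \left(\frac{82}{3} + i \sqrt{57}\right)\right) - -11120 = \left(1 + \left(\frac{328}{3} + 4 i \sqrt{57}\right)\right) + 11120 = \left(\frac{331}{3} + 4 i \sqrt{57}\right) + 11120 = \frac{33691}{3} + 4 i \sqrt{57}$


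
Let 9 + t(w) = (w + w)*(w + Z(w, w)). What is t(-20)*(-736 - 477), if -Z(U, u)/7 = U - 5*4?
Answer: 12626117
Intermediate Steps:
Z(U, u) = 140 - 7*U (Z(U, u) = -7*(U - 5*4) = -7*(U - 20) = -7*(-20 + U) = 140 - 7*U)
t(w) = -9 + 2*w*(140 - 6*w) (t(w) = -9 + (w + w)*(w + (140 - 7*w)) = -9 + (2*w)*(140 - 6*w) = -9 + 2*w*(140 - 6*w))
t(-20)*(-736 - 477) = (-9 - 12*(-20)² + 280*(-20))*(-736 - 477) = (-9 - 12*400 - 5600)*(-1213) = (-9 - 4800 - 5600)*(-1213) = -10409*(-1213) = 12626117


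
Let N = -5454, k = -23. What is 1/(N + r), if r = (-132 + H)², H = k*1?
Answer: 1/18571 ≈ 5.3847e-5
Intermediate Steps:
H = -23 (H = -23*1 = -23)
r = 24025 (r = (-132 - 23)² = (-155)² = 24025)
1/(N + r) = 1/(-5454 + 24025) = 1/18571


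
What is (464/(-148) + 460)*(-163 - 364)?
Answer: -8908408/37 ≈ -2.4077e+5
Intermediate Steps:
(464/(-148) + 460)*(-163 - 364) = (464*(-1/148) + 460)*(-527) = (-116/37 + 460)*(-527) = (16904/37)*(-527) = -8908408/37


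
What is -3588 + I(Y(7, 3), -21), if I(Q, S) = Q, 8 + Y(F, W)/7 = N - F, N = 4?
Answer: -3665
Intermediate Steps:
Y(F, W) = -28 - 7*F (Y(F, W) = -56 + 7*(4 - F) = -56 + (28 - 7*F) = -28 - 7*F)
-3588 + I(Y(7, 3), -21) = -3588 + (-28 - 7*7) = -3588 + (-28 - 49) = -3588 - 77 = -3665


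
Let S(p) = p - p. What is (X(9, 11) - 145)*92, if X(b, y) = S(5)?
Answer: -13340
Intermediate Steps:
S(p) = 0
X(b, y) = 0
(X(9, 11) - 145)*92 = (0 - 145)*92 = -145*92 = -13340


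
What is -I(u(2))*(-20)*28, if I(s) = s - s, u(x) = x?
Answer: 0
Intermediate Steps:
I(s) = 0
-I(u(2))*(-20)*28 = -0*(-20)*28 = -0*28 = -1*0 = 0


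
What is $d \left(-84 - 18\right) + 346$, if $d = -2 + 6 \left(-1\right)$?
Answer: $1162$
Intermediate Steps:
$d = -8$ ($d = -2 - 6 = -8$)
$d \left(-84 - 18\right) + 346 = - 8 \left(-84 - 18\right) + 346 = \left(-8\right) \left(-102\right) + 346 = 816 + 346 = 1162$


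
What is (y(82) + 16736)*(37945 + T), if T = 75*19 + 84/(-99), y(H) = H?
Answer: 7283214292/11 ≈ 6.6211e+8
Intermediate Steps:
T = 46997/33 (T = 1425 + 84*(-1/99) = 1425 - 28/33 = 46997/33 ≈ 1424.2)
(y(82) + 16736)*(37945 + T) = (82 + 16736)*(37945 + 46997/33) = 16818*(1299182/33) = 7283214292/11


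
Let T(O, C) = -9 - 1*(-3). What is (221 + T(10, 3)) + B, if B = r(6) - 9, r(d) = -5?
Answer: 201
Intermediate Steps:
T(O, C) = -6 (T(O, C) = -9 + 3 = -6)
B = -14 (B = -5 - 9 = -14)
(221 + T(10, 3)) + B = (221 - 6) - 14 = 215 - 14 = 201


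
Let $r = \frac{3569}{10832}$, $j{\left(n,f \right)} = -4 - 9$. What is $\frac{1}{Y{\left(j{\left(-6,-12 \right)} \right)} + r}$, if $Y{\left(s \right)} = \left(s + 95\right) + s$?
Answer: $\frac{10832}{750977} \approx 0.014424$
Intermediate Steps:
$j{\left(n,f \right)} = -13$ ($j{\left(n,f \right)} = -4 - 9 = -13$)
$r = \frac{3569}{10832}$ ($r = 3569 \cdot \frac{1}{10832} = \frac{3569}{10832} \approx 0.32949$)
$Y{\left(s \right)} = 95 + 2 s$ ($Y{\left(s \right)} = \left(95 + s\right) + s = 95 + 2 s$)
$\frac{1}{Y{\left(j{\left(-6,-12 \right)} \right)} + r} = \frac{1}{\left(95 + 2 \left(-13\right)\right) + \frac{3569}{10832}} = \frac{1}{\left(95 - 26\right) + \frac{3569}{10832}} = \frac{1}{69 + \frac{3569}{10832}} = \frac{1}{\frac{750977}{10832}} = \frac{10832}{750977}$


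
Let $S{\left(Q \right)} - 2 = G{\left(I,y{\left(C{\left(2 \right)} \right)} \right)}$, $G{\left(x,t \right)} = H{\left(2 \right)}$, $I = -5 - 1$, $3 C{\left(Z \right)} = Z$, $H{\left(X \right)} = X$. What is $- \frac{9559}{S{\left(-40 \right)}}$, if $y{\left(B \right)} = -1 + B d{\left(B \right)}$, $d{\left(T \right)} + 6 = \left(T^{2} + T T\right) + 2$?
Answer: $- \frac{9559}{4} \approx -2389.8$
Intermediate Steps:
$C{\left(Z \right)} = \frac{Z}{3}$
$d{\left(T \right)} = -4 + 2 T^{2}$ ($d{\left(T \right)} = -6 + \left(\left(T^{2} + T T\right) + 2\right) = -6 + \left(\left(T^{2} + T^{2}\right) + 2\right) = -6 + \left(2 T^{2} + 2\right) = -6 + \left(2 + 2 T^{2}\right) = -4 + 2 T^{2}$)
$I = -6$ ($I = -5 - 1 = -6$)
$y{\left(B \right)} = -1 + B \left(-4 + 2 B^{2}\right)$
$G{\left(x,t \right)} = 2$
$S{\left(Q \right)} = 4$ ($S{\left(Q \right)} = 2 + 2 = 4$)
$- \frac{9559}{S{\left(-40 \right)}} = - \frac{9559}{4}$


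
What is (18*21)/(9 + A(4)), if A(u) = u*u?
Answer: 378/25 ≈ 15.120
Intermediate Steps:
A(u) = u²
(18*21)/(9 + A(4)) = (18*21)/(9 + 4²) = 378/(9 + 16) = 378/25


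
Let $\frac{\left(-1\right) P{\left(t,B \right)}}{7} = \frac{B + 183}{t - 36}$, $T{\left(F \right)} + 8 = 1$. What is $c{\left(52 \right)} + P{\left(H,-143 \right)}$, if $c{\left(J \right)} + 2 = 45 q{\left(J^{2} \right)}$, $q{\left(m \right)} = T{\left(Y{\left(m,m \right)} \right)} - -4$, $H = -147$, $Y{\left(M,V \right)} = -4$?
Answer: $- \frac{24791}{183} \approx -135.47$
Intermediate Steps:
$T{\left(F \right)} = -7$ ($T{\left(F \right)} = -8 + 1 = -7$)
$q{\left(m \right)} = -3$ ($q{\left(m \right)} = -7 - -4 = -7 + 4 = -3$)
$P{\left(t,B \right)} = - \frac{7 \left(183 + B\right)}{-36 + t}$ ($P{\left(t,B \right)} = - 7 \frac{B + 183}{t - 36} = - 7 \frac{183 + B}{-36 + t} = - \frac{7 \left(183 + B\right)}{-36 + t}$)
$c{\left(J \right)} = -137$ ($c{\left(J \right)} = -2 + 45 \left(-3\right) = -2 - 135 = -137$)
$c{\left(52 \right)} + P{\left(H,-143 \right)} = -137 + \frac{7 \left(-183 - -143\right)}{-36 - 147} = -137 + \frac{7 \left(-183 + 143\right)}{-183} = -137 + 7 \left(- \frac{1}{183}\right) \left(-40\right) = -137 + \frac{280}{183} = - \frac{24791}{183}$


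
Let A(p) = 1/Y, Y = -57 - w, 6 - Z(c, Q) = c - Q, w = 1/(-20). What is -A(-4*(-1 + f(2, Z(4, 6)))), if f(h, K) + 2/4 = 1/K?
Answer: 20/1139 ≈ 0.017559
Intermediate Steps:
w = -1/20 ≈ -0.050000
Z(c, Q) = 6 + Q - c (Z(c, Q) = 6 - (c - Q) = 6 + (Q - c) = 6 + Q - c)
Y = -1139/20 (Y = -57 - 1*(-1/20) = -57 + 1/20 = -1139/20 ≈ -56.950)
f(h, K) = -½ + 1/K
A(p) = -20/1139 (A(p) = 1/(-1139/20) = -20/1139)
-A(-4*(-1 + f(2, Z(4, 6)))) = -1*(-20/1139) = 20/1139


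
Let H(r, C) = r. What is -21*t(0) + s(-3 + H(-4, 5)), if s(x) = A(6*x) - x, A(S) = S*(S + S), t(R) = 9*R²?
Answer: 3535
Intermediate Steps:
A(S) = 2*S² (A(S) = S*(2*S) = 2*S²)
s(x) = -x + 72*x² (s(x) = 2*(6*x)² - x = 2*(36*x²) - x = 72*x² - x = -x + 72*x²)
-21*t(0) + s(-3 + H(-4, 5)) = -189*0² + (-3 - 4)*(-1 + 72*(-3 - 4)) = -189*0 - 7*(-1 + 72*(-7)) = -21*0 - 7*(-1 - 504) = 0 - 7*(-505) = 0 + 3535 = 3535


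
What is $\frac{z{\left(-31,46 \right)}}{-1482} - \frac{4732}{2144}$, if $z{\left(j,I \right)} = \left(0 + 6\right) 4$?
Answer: $- \frac{294345}{132392} \approx -2.2233$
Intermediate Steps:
$z{\left(j,I \right)} = 24$ ($z{\left(j,I \right)} = 6 \cdot 4 = 24$)
$\frac{z{\left(-31,46 \right)}}{-1482} - \frac{4732}{2144} = \frac{24}{-1482} - \frac{4732}{2144} = 24 \left(- \frac{1}{1482}\right) - \frac{1183}{536} = - \frac{4}{247} - \frac{1183}{536} = - \frac{294345}{132392}$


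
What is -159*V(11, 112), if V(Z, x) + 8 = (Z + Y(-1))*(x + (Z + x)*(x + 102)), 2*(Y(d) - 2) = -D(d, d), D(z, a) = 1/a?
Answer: -56739309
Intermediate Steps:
Y(d) = 2 - 1/(2*d) (Y(d) = 2 + (-1/d)/2 = 2 - 1/(2*d))
V(Z, x) = -8 + (5/2 + Z)*(x + (102 + x)*(Z + x)) (V(Z, x) = -8 + (Z + (2 - ½/(-1)))*(x + (Z + x)*(x + 102)) = -8 + (Z + (2 - ½*(-1)))*(x + (Z + x)*(102 + x)) = -8 + (Z + (2 + ½))*(x + (102 + x)*(Z + x)) = -8 + (Z + 5/2)*(x + (102 + x)*(Z + x)) = -8 + (5/2 + Z)*(x + (102 + x)*(Z + x)))
-159*V(11, 112) = -159*(-8 + 102*11² + 255*11 + (5/2)*112² + (515/2)*112 + 11*112² + 112*11² + (211/2)*11*112) = -159*(-8 + 102*121 + 2805 + (5/2)*12544 + 28840 + 11*12544 + 112*121 + 129976) = -159*(-8 + 12342 + 2805 + 31360 + 28840 + 137984 + 13552 + 129976) = -159*356851 = -56739309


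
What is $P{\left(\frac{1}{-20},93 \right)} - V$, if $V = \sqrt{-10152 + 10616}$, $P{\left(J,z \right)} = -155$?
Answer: $-155 - 4 \sqrt{29} \approx -176.54$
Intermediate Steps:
$V = 4 \sqrt{29}$ ($V = \sqrt{464} = 4 \sqrt{29} \approx 21.541$)
$P{\left(\frac{1}{-20},93 \right)} - V = -155 - 4 \sqrt{29}$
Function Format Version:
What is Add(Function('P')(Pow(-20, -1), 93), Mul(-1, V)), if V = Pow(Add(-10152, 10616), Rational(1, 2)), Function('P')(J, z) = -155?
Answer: Add(-155, Mul(-4, Pow(29, Rational(1, 2)))) ≈ -176.54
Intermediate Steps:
V = Mul(4, Pow(29, Rational(1, 2))) (V = Pow(464, Rational(1, 2)) = Mul(4, Pow(29, Rational(1, 2))) ≈ 21.541)
Add(Function('P')(Pow(-20, -1), 93), Mul(-1, V)) = Add(-155, Mul(-1, Mul(4, Pow(29, Rational(1, 2))))) = Add(-155, Mul(-4, Pow(29, Rational(1, 2))))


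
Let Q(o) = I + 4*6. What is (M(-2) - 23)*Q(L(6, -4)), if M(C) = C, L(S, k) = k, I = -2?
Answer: -550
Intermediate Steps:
Q(o) = 22 (Q(o) = -2 + 4*6 = -2 + 24 = 22)
(M(-2) - 23)*Q(L(6, -4)) = (-2 - 23)*22 = -25*22 = -550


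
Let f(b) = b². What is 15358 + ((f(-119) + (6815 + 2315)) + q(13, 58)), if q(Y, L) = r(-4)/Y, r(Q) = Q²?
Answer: 502453/13 ≈ 38650.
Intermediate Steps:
q(Y, L) = 16/Y (q(Y, L) = (-4)²/Y = 16/Y)
15358 + ((f(-119) + (6815 + 2315)) + q(13, 58)) = 15358 + (((-119)² + (6815 + 2315)) + 16/13) = 15358 + ((14161 + 9130) + 16*(1/13)) = 15358 + (23291 + 16/13) = 15358 + 302799/13 = 502453/13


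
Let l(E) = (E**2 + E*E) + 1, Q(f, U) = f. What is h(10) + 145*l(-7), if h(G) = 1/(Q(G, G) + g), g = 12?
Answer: 315811/22 ≈ 14355.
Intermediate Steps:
h(G) = 1/(12 + G) (h(G) = 1/(G + 12) = 1/(12 + G))
l(E) = 1 + 2*E**2 (l(E) = (E**2 + E**2) + 1 = 2*E**2 + 1 = 1 + 2*E**2)
h(10) + 145*l(-7) = 1/(12 + 10) + 145*(1 + 2*(-7)**2) = 1/22 + 145*(1 + 2*49) = 1/22 + 145*(1 + 98) = 1/22 + 145*99 = 1/22 + 14355 = 315811/22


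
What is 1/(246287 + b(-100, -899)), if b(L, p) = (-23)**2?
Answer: 1/246816 ≈ 4.0516e-6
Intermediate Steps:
b(L, p) = 529
1/(246287 + b(-100, -899)) = 1/(246287 + 529) = 1/246816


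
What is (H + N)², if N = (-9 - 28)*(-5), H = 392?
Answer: 332929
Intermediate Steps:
N = 185 (N = -37*(-5) = 185)
(H + N)² = (392 + 185)² = 577² = 332929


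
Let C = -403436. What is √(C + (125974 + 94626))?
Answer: 2*I*√45709 ≈ 427.59*I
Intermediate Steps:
√(C + (125974 + 94626)) = √(-403436 + (125974 + 94626)) = √(-403436 + 220600) = √(-182836) = 2*I*√45709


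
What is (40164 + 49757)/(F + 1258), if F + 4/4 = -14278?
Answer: -89921/13021 ≈ -6.9058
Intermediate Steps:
F = -14279 (F = -1 - 14278 = -14279)
(40164 + 49757)/(F + 1258) = (40164 + 49757)/(-14279 + 1258) = 89921/(-13021) = 89921*(-1/13021) = -89921/13021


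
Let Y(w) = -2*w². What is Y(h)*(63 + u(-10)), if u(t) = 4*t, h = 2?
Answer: -184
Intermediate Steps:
Y(h)*(63 + u(-10)) = (-2*2²)*(63 + 4*(-10)) = (-2*4)*(63 - 40) = -8*23 = -184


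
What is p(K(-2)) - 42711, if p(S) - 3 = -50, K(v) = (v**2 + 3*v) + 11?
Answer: -42758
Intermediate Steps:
K(v) = 11 + v**2 + 3*v
p(S) = -47 (p(S) = 3 - 50 = -47)
p(K(-2)) - 42711 = -47 - 42711 = -42758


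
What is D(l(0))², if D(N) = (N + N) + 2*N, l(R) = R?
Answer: 0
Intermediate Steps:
D(N) = 4*N (D(N) = 2*N + 2*N = 4*N)
D(l(0))² = (4*0)² = 0² = 0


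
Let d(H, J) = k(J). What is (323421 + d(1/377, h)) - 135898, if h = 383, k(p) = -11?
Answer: 187512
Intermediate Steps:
d(H, J) = -11
(323421 + d(1/377, h)) - 135898 = (323421 - 11) - 135898 = 323410 - 135898 = 187512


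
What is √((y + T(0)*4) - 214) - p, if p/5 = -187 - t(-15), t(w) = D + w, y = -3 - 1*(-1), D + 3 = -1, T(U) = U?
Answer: 840 + 6*I*√6 ≈ 840.0 + 14.697*I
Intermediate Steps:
D = -4 (D = -3 - 1 = -4)
y = -2 (y = -3 + 1 = -2)
t(w) = -4 + w
p = -840 (p = 5*(-187 - (-4 - 15)) = 5*(-187 - 1*(-19)) = 5*(-187 + 19) = 5*(-168) = -840)
√((y + T(0)*4) - 214) - p = √((-2 + 0*4) - 214) - 1*(-840) = √((-2 + 0) - 214) + 840 = √(-2 - 214) + 840 = √(-216) + 840 = 6*I*√6 + 840 = 840 + 6*I*√6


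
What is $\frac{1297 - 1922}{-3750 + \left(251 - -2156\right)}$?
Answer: $\frac{625}{1343} \approx 0.46538$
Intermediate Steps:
$\frac{1297 - 1922}{-3750 + \left(251 - -2156\right)} = - \frac{625}{-3750 + \left(251 + 2156\right)} = - \frac{625}{-3750 + 2407} = - \frac{625}{-1343} = \left(-625\right) \left(- \frac{1}{1343}\right) = \frac{625}{1343}$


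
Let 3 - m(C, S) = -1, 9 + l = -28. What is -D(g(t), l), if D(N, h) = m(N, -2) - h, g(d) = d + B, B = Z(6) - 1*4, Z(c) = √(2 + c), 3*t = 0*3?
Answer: -41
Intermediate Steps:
l = -37 (l = -9 - 28 = -37)
t = 0 (t = (0*3)/3 = (⅓)*0 = 0)
m(C, S) = 4 (m(C, S) = 3 - 1*(-1) = 3 + 1 = 4)
B = -4 + 2*√2 (B = √(2 + 6) - 1*4 = √8 - 4 = 2*√2 - 4 = -4 + 2*√2 ≈ -1.1716)
g(d) = -4 + d + 2*√2 (g(d) = d + (-4 + 2*√2) = -4 + d + 2*√2)
D(N, h) = 4 - h
-D(g(t), l) = -(4 - 1*(-37)) = -(4 + 37) = -1*41 = -41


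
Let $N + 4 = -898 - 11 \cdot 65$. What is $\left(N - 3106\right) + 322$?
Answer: $-4401$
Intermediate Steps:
$N = -1617$ ($N = -4 - \left(898 + 11 \cdot 65\right) = -4 - 1613 = -1617$)
$\left(N - 3106\right) + 322 = \left(-1617 - 3106\right) + 322 = -4723 + 322 = -4401$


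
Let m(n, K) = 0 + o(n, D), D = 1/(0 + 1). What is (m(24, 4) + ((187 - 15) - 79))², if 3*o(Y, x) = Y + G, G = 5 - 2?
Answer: 10404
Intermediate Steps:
D = 1 (D = 1/1 = 1)
G = 3
o(Y, x) = 1 + Y/3 (o(Y, x) = (Y + 3)/3 = (3 + Y)/3 = 1 + Y/3)
m(n, K) = 1 + n/3 (m(n, K) = 0 + (1 + n/3) = 1 + n/3)
(m(24, 4) + ((187 - 15) - 79))² = ((1 + (⅓)*24) + ((187 - 15) - 79))² = ((1 + 8) + (172 - 79))² = (9 + 93)² = 102² = 10404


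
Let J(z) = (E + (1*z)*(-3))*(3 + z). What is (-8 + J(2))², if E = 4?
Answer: 324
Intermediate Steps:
J(z) = (3 + z)*(4 - 3*z) (J(z) = (4 + (1*z)*(-3))*(3 + z) = (4 + z*(-3))*(3 + z) = (4 - 3*z)*(3 + z) = (3 + z)*(4 - 3*z))
(-8 + J(2))² = (-8 + (12 - 5*2 - 3*2²))² = (-8 + (12 - 10 - 3*4))² = (-8 + (12 - 10 - 12))² = (-8 - 10)² = (-18)² = 324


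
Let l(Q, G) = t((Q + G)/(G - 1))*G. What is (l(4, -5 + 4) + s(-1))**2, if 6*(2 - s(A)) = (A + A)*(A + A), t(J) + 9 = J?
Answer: 5041/36 ≈ 140.03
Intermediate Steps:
t(J) = -9 + J
l(Q, G) = G*(-9 + (G + Q)/(-1 + G)) (l(Q, G) = (-9 + (Q + G)/(G - 1))*G = (-9 + (G + Q)/(-1 + G))*G = G*(-9 + (G + Q)/(-1 + G)))
s(A) = 2 - 2*A**2/3 (s(A) = 2 - (A + A)*(A + A)/6 = 2 - 2*A*2*A/6 = 2 - 2*A**2/3)
(l(4, -5 + 4) + s(-1))**2 = ((-5 + 4)*(9 + 4 - 8*(-5 + 4))/(-1 + (-5 + 4)) + (2 - 2/3*(-1)**2))**2 = (-(9 + 4 - 8*(-1))/(-1 - 1) + (2 - 2/3*1))**2 = (-1*(9 + 4 + 8)/(-2) + (2 - 2/3))**2 = (-1*(-1/2)*21 + 4/3)**2 = (21/2 + 4/3)**2 = (71/6)**2 = 5041/36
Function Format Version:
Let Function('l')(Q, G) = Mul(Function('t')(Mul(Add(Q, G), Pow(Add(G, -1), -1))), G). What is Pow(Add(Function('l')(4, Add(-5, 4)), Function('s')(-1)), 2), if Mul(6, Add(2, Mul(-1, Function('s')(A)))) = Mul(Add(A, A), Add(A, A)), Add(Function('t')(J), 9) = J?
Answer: Rational(5041, 36) ≈ 140.03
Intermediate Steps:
Function('t')(J) = Add(-9, J)
Function('l')(Q, G) = Mul(G, Add(-9, Mul(Pow(Add(-1, G), -1), Add(G, Q)))) (Function('l')(Q, G) = Mul(Add(-9, Mul(Add(Q, G), Pow(Add(G, -1), -1))), G) = Mul(Add(-9, Mul(Add(G, Q), Pow(Add(-1, G), -1))), G) = Mul(Add(-9, Mul(Pow(Add(-1, G), -1), Add(G, Q))), G) = Mul(G, Add(-9, Mul(Pow(Add(-1, G), -1), Add(G, Q)))))
Function('s')(A) = Add(2, Mul(Rational(-2, 3), Pow(A, 2))) (Function('s')(A) = Add(2, Mul(Rational(-1, 6), Mul(Add(A, A), Add(A, A)))) = Add(2, Mul(Rational(-1, 6), Mul(Mul(2, A), Mul(2, A)))) = Add(2, Mul(Rational(-1, 6), Mul(4, Pow(A, 2)))) = Add(2, Mul(Rational(-2, 3), Pow(A, 2))))
Pow(Add(Function('l')(4, Add(-5, 4)), Function('s')(-1)), 2) = Pow(Add(Mul(Add(-5, 4), Pow(Add(-1, Add(-5, 4)), -1), Add(9, 4, Mul(-8, Add(-5, 4)))), Add(2, Mul(Rational(-2, 3), Pow(-1, 2)))), 2) = Pow(Add(Mul(-1, Pow(Add(-1, -1), -1), Add(9, 4, Mul(-8, -1))), Add(2, Mul(Rational(-2, 3), 1))), 2) = Pow(Add(Mul(-1, Pow(-2, -1), Add(9, 4, 8)), Add(2, Rational(-2, 3))), 2) = Pow(Add(Mul(-1, Rational(-1, 2), 21), Rational(4, 3)), 2) = Pow(Add(Rational(21, 2), Rational(4, 3)), 2) = Pow(Rational(71, 6), 2) = Rational(5041, 36)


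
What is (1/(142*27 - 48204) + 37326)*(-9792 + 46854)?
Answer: 117586977949/85 ≈ 1.3834e+9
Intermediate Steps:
(1/(142*27 - 48204) + 37326)*(-9792 + 46854) = (1/(3834 - 48204) + 37326)*37062 = (1/(-44370) + 37326)*37062 = (-1/44370 + 37326)*37062 = (1656154619/44370)*37062 = 117586977949/85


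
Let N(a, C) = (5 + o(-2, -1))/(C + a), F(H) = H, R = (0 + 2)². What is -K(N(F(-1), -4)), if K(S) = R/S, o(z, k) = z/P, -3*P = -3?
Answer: 20/3 ≈ 6.6667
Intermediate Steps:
R = 4 (R = 2² = 4)
P = 1 (P = -⅓*(-3) = 1)
o(z, k) = z (o(z, k) = z/1 = z*1 = z)
N(a, C) = 3/(C + a) (N(a, C) = (5 - 2)/(C + a) = 3/(C + a))
K(S) = 4/S
-K(N(F(-1), -4)) = -4/(3/(-4 - 1)) = -4/(3/(-5)) = -4/(3*(-⅕)) = -4/(-⅗) = -4*(-5)/3 = -1*(-20/3) = 20/3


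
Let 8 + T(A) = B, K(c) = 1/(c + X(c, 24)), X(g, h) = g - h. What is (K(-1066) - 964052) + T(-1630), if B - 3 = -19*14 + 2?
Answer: -2079076077/2156 ≈ -9.6432e+5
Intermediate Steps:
K(c) = 1/(-24 + 2*c) (K(c) = 1/(c + (c - 1*24)) = 1/(c + (c - 24)) = 1/(c + (-24 + c)) = 1/(-24 + 2*c))
B = -261 (B = 3 + (-19*14 + 2) = 3 + (-266 + 2) = 3 - 264 = -261)
T(A) = -269 (T(A) = -8 - 261 = -269)
(K(-1066) - 964052) + T(-1630) = (1/(2*(-12 - 1066)) - 964052) - 269 = ((1/2)/(-1078) - 964052) - 269 = ((1/2)*(-1/1078) - 964052) - 269 = (-1/2156 - 964052) - 269 = -2078496113/2156 - 269 = -2079076077/2156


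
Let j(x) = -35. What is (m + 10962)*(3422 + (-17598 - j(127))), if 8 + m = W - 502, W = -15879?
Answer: 76743207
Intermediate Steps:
m = -16389 (m = -8 + (-15879 - 502) = -8 - 16381 = -16389)
(m + 10962)*(3422 + (-17598 - j(127))) = (-16389 + 10962)*(3422 + (-17598 - 1*(-35))) = -5427*(3422 + (-17598 + 35)) = -5427*(3422 - 17563) = -5427*(-14141) = 76743207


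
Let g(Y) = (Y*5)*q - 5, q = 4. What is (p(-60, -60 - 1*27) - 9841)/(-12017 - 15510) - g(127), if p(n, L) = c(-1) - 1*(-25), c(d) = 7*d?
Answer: -69771122/27527 ≈ -2534.6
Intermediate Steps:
p(n, L) = 18 (p(n, L) = 7*(-1) - 1*(-25) = -7 + 25 = 18)
g(Y) = -5 + 20*Y (g(Y) = (Y*5)*4 - 5 = (5*Y)*4 - 5 = 20*Y - 5 = -5 + 20*Y)
(p(-60, -60 - 1*27) - 9841)/(-12017 - 15510) - g(127) = (18 - 9841)/(-12017 - 15510) - (-5 + 20*127) = -9823/(-27527) - (-5 + 2540) = -9823*(-1/27527) - 1*2535 = 9823/27527 - 2535 = -69771122/27527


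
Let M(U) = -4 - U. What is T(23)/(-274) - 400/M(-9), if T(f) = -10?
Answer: -10955/137 ≈ -79.964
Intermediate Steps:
T(23)/(-274) - 400/M(-9) = -10/(-274) - 400/(-4 - 1*(-9)) = -10*(-1/274) - 400/(-4 + 9) = 5/137 - 400/5 = 5/137 - 400*1/5 = 5/137 - 80 = -10955/137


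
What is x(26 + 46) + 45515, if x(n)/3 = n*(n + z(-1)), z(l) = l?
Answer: 60851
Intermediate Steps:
x(n) = 3*n*(-1 + n) (x(n) = 3*(n*(n - 1)) = 3*(n*(-1 + n)) = 3*n*(-1 + n))
x(26 + 46) + 45515 = 3*(26 + 46)*(-1 + (26 + 46)) + 45515 = 3*72*(-1 + 72) + 45515 = 3*72*71 + 45515 = 15336 + 45515 = 60851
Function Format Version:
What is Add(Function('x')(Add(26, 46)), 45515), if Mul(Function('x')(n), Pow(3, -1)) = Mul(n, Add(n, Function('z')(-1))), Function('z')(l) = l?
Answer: 60851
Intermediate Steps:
Function('x')(n) = Mul(3, n, Add(-1, n)) (Function('x')(n) = Mul(3, Mul(n, Add(n, -1))) = Mul(3, Mul(n, Add(-1, n))) = Mul(3, n, Add(-1, n)))
Add(Function('x')(Add(26, 46)), 45515) = Add(Mul(3, Add(26, 46), Add(-1, Add(26, 46))), 45515) = Add(Mul(3, 72, Add(-1, 72)), 45515) = Add(Mul(3, 72, 71), 45515) = Add(15336, 45515) = 60851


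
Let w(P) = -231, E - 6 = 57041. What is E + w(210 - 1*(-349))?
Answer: 56816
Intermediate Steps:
E = 57047 (E = 6 + 57041 = 57047)
E + w(210 - 1*(-349)) = 57047 - 231 = 56816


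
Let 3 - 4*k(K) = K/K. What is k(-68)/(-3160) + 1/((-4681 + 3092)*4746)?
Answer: -3773857/23830805040 ≈ -0.00015836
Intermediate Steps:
k(K) = 1/2 (k(K) = 3/4 - K/(4*K) = 3/4 - 1/4*1 = 3/4 - 1/4 = 1/2)
k(-68)/(-3160) + 1/((-4681 + 3092)*4746) = (1/2)/(-3160) + 1/((-4681 + 3092)*4746) = (1/2)*(-1/3160) + (1/4746)/(-1589) = -1/6320 - 1/1589*1/4746 = -1/6320 - 1/7541394 = -3773857/23830805040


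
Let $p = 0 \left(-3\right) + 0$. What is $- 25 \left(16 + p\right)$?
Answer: $-400$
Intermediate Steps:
$p = 0$ ($p = 0 + 0 = 0$)
$- 25 \left(16 + p\right) = - 25 \left(16 + 0\right) = \left(-25\right) 16 = -400$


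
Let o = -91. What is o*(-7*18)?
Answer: 11466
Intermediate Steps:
o*(-7*18) = -(-637)*18 = -91*(-126) = 11466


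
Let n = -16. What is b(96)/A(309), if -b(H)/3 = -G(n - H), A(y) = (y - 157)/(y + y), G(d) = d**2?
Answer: 2907072/19 ≈ 1.5300e+5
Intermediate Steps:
A(y) = (-157 + y)/(2*y) (A(y) = (-157 + y)/((2*y)) = (-157 + y)*(1/(2*y)) = (-157 + y)/(2*y))
b(H) = 3*(-16 - H)**2 (b(H) = -(-3)*(-16 - H)**2 = 3*(-16 - H)**2)
b(96)/A(309) = (3*(16 + 96)**2)/(((1/2)*(-157 + 309)/309)) = (3*112**2)/(((1/2)*(1/309)*152)) = (3*12544)/(76/309) = 37632*(309/76) = 2907072/19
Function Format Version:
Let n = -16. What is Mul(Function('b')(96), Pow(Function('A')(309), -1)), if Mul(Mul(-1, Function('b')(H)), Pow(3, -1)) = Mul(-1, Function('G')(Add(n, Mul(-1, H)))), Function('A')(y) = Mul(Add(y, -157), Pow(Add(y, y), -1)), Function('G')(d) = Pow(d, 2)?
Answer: Rational(2907072, 19) ≈ 1.5300e+5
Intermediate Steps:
Function('A')(y) = Mul(Rational(1, 2), Pow(y, -1), Add(-157, y)) (Function('A')(y) = Mul(Add(-157, y), Pow(Mul(2, y), -1)) = Mul(Add(-157, y), Mul(Rational(1, 2), Pow(y, -1))) = Mul(Rational(1, 2), Pow(y, -1), Add(-157, y)))
Function('b')(H) = Mul(3, Pow(Add(-16, Mul(-1, H)), 2)) (Function('b')(H) = Mul(-3, Mul(-1, Pow(Add(-16, Mul(-1, H)), 2))) = Mul(3, Pow(Add(-16, Mul(-1, H)), 2)))
Mul(Function('b')(96), Pow(Function('A')(309), -1)) = Mul(Mul(3, Pow(Add(16, 96), 2)), Pow(Mul(Rational(1, 2), Pow(309, -1), Add(-157, 309)), -1)) = Mul(Mul(3, Pow(112, 2)), Pow(Mul(Rational(1, 2), Rational(1, 309), 152), -1)) = Mul(Mul(3, 12544), Pow(Rational(76, 309), -1)) = Mul(37632, Rational(309, 76)) = Rational(2907072, 19)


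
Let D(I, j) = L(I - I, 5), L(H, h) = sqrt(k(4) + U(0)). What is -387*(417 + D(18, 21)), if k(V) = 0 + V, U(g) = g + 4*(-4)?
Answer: -161379 - 774*I*sqrt(3) ≈ -1.6138e+5 - 1340.6*I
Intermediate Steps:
U(g) = -16 + g (U(g) = g - 16 = -16 + g)
k(V) = V
L(H, h) = 2*I*sqrt(3) (L(H, h) = sqrt(4 + (-16 + 0)) = sqrt(4 - 16) = sqrt(-12) = 2*I*sqrt(3))
D(I, j) = 2*I*sqrt(3)
-387*(417 + D(18, 21)) = -387*(417 + 2*I*sqrt(3)) = -161379 - 774*I*sqrt(3)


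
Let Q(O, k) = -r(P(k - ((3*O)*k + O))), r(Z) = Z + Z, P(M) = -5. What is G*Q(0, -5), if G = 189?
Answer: 1890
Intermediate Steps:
r(Z) = 2*Z
Q(O, k) = 10 (Q(O, k) = -2*(-5) = -1*(-10) = 10)
G*Q(0, -5) = 189*10 = 1890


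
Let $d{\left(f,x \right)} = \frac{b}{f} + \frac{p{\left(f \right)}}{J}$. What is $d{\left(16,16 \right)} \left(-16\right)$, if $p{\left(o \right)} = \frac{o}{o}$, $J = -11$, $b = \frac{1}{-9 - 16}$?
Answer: $\frac{411}{275} \approx 1.4945$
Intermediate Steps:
$b = - \frac{1}{25}$ ($b = \frac{1}{-25} = - \frac{1}{25} \approx -0.04$)
$p{\left(o \right)} = 1$
$d{\left(f,x \right)} = - \frac{1}{11} - \frac{1}{25 f}$ ($d{\left(f,x \right)} = - \frac{1}{25 f} + 1 \frac{1}{-11} = - \frac{1}{25 f} + 1 \left(- \frac{1}{11}\right) = - \frac{1}{25 f} - \frac{1}{11} = - \frac{1}{11} - \frac{1}{25 f}$)
$d{\left(16,16 \right)} \left(-16\right) = \frac{-11 - 400}{275 \cdot 16} \left(-16\right) = \frac{1}{275} \cdot \frac{1}{16} \left(-11 - 400\right) \left(-16\right) = \frac{1}{275} \cdot \frac{1}{16} \left(-411\right) \left(-16\right) = \left(- \frac{411}{4400}\right) \left(-16\right) = \frac{411}{275}$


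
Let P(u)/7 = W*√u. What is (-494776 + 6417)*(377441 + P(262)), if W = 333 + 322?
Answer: -184326709319 - 2239126015*√262 ≈ -2.2057e+11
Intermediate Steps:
W = 655
P(u) = 4585*√u (P(u) = 7*(655*√u) = 4585*√u)
(-494776 + 6417)*(377441 + P(262)) = (-494776 + 6417)*(377441 + 4585*√262) = -488359*(377441 + 4585*√262) = -184326709319 - 2239126015*√262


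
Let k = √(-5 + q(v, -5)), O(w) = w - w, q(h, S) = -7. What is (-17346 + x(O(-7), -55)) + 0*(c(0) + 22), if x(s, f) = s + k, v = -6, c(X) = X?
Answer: -17346 + 2*I*√3 ≈ -17346.0 + 3.4641*I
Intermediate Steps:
O(w) = 0
k = 2*I*√3 (k = √(-5 - 7) = √(-12) = 2*I*√3 ≈ 3.4641*I)
x(s, f) = s + 2*I*√3
(-17346 + x(O(-7), -55)) + 0*(c(0) + 22) = (-17346 + (0 + 2*I*√3)) + 0*(0 + 22) = (-17346 + 2*I*√3) + 0*22 = (-17346 + 2*I*√3) + 0 = -17346 + 2*I*√3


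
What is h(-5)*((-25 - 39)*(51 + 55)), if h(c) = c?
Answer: 33920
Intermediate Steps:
h(-5)*((-25 - 39)*(51 + 55)) = -5*(-25 - 39)*(51 + 55) = -(-320)*106 = -5*(-6784) = 33920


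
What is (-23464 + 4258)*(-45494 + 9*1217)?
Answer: 663394446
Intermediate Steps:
(-23464 + 4258)*(-45494 + 9*1217) = -19206*(-45494 + 10953) = -19206*(-34541) = 663394446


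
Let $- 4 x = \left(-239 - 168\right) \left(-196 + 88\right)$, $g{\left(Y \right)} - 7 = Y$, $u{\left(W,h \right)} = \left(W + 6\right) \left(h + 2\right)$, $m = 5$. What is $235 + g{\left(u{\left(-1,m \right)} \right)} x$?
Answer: $-461303$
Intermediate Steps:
$u{\left(W,h \right)} = \left(2 + h\right) \left(6 + W\right)$ ($u{\left(W,h \right)} = \left(6 + W\right) \left(2 + h\right) = \left(2 + h\right) \left(6 + W\right)$)
$g{\left(Y \right)} = 7 + Y$
$x = -10989$ ($x = - \frac{\left(-239 - 168\right) \left(-196 + 88\right)}{4} = - \frac{\left(-407\right) \left(-108\right)}{4} = \left(- \frac{1}{4}\right) 43956 = -10989$)
$235 + g{\left(u{\left(-1,m \right)} \right)} x = 235 + \left(7 + \left(12 + 2 \left(-1\right) + 6 \cdot 5 - 5\right)\right) \left(-10989\right) = 235 + \left(7 + \left(12 - 2 + 30 - 5\right)\right) \left(-10989\right) = 235 + \left(7 + 35\right) \left(-10989\right) = 235 + 42 \left(-10989\right) = 235 - 461538 = -461303$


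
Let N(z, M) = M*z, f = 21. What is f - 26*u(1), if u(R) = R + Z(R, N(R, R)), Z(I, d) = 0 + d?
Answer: -31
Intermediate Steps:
Z(I, d) = d
u(R) = R + R² (u(R) = R + R*R = R + R²)
f - 26*u(1) = 21 - 26*(1 + 1) = 21 - 26*2 = 21 - 52 = -31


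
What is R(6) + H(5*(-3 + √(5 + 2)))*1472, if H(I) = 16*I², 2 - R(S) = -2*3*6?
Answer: 9420838 - 3532800*√7 ≈ 73928.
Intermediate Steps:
R(S) = 38 (R(S) = 2 - (-2*3)*6 = 2 - (-6)*6 = 2 - 1*(-36) = 2 + 36 = 38)
R(6) + H(5*(-3 + √(5 + 2)))*1472 = 38 + (16*(5*(-3 + √(5 + 2)))²)*1472 = 38 + (16*(5*(-3 + √7))²)*1472 = 38 + (16*(-15 + 5*√7)²)*1472 = 38 + 23552*(-15 + 5*√7)²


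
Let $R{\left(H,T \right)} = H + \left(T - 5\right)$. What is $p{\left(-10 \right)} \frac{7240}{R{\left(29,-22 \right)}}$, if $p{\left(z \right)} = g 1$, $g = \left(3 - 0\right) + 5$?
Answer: $28960$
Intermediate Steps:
$R{\left(H,T \right)} = -5 + H + T$ ($R{\left(H,T \right)} = H + \left(-5 + T\right) = -5 + H + T$)
$g = 8$ ($g = \left(3 + 0\right) + 5 = 3 + 5 = 8$)
$p{\left(z \right)} = 8$ ($p{\left(z \right)} = 8 \cdot 1 = 8$)
$p{\left(-10 \right)} \frac{7240}{R{\left(29,-22 \right)}} = 8 \frac{7240}{-5 + 29 - 22} = 8 \cdot \frac{7240}{2} = 8 \cdot 7240 \cdot \frac{1}{2} = 8 \cdot 3620 = 28960$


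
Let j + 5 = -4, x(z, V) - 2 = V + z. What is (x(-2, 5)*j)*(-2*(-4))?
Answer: -360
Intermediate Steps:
x(z, V) = 2 + V + z (x(z, V) = 2 + (V + z) = 2 + V + z)
j = -9 (j = -5 - 4 = -9)
(x(-2, 5)*j)*(-2*(-4)) = ((2 + 5 - 2)*(-9))*(-2*(-4)) = (5*(-9))*8 = -45*8 = -360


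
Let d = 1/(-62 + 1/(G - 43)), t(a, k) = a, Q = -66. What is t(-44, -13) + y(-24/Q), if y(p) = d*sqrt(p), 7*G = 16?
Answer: -44 - 570*sqrt(11)/194447 ≈ -44.010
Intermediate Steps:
G = 16/7 (G = (1/7)*16 = 16/7 ≈ 2.2857)
d = -285/17677 (d = 1/(-62 + 1/(16/7 - 43)) = 1/(-62 + 1/(-285/7)) = 1/(-62 - 7/285) = 1/(-17677/285) = -285/17677 ≈ -0.016123)
y(p) = -285*sqrt(p)/17677
t(-44, -13) + y(-24/Q) = -44 - 285*2*sqrt(6)*sqrt(-1/(-66))/17677 = -44 - 285*2*sqrt(11)/11/17677 = -44 - 570*sqrt(11)/194447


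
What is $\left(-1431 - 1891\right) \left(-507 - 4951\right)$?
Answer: $18131476$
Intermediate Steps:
$\left(-1431 - 1891\right) \left(-507 - 4951\right) = \left(-3322\right) \left(-5458\right) = 18131476$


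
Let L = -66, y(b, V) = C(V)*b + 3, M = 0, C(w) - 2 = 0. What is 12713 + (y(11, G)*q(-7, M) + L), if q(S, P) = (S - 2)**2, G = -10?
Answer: 14672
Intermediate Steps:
C(w) = 2 (C(w) = 2 + 0 = 2)
y(b, V) = 3 + 2*b (y(b, V) = 2*b + 3 = 3 + 2*b)
q(S, P) = (-2 + S)**2
12713 + (y(11, G)*q(-7, M) + L) = 12713 + ((3 + 2*11)*(-2 - 7)**2 - 66) = 12713 + ((3 + 22)*(-9)**2 - 66) = 12713 + (25*81 - 66) = 12713 + (2025 - 66) = 12713 + 1959 = 14672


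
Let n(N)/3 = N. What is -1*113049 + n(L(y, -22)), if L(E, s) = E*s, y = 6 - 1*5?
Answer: -113115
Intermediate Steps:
y = 1 (y = 6 - 5 = 1)
n(N) = 3*N
-1*113049 + n(L(y, -22)) = -1*113049 + 3*(1*(-22)) = -113049 + 3*(-22) = -113049 - 66 = -113115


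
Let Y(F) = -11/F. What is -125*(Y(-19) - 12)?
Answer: 27125/19 ≈ 1427.6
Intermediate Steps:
-125*(Y(-19) - 12) = -125*(-11/(-19) - 12) = -125*(-11*(-1/19) - 12) = -125*(11/19 - 12) = -125*(-217/19) = 27125/19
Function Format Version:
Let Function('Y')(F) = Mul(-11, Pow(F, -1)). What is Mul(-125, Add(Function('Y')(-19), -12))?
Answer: Rational(27125, 19) ≈ 1427.6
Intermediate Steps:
Mul(-125, Add(Function('Y')(-19), -12)) = Mul(-125, Add(Mul(-11, Pow(-19, -1)), -12)) = Mul(-125, Add(Mul(-11, Rational(-1, 19)), -12)) = Mul(-125, Add(Rational(11, 19), -12)) = Mul(-125, Rational(-217, 19)) = Rational(27125, 19)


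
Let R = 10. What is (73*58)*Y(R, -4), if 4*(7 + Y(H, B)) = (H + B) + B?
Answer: -27521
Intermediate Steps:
Y(H, B) = -7 + B/2 + H/4 (Y(H, B) = -7 + ((H + B) + B)/4 = -7 + ((B + H) + B)/4 = -7 + (H + 2*B)/4 = -7 + (B/2 + H/4) = -7 + B/2 + H/4)
(73*58)*Y(R, -4) = (73*58)*(-7 + (½)*(-4) + (¼)*10) = 4234*(-7 - 2 + 5/2) = 4234*(-13/2) = -27521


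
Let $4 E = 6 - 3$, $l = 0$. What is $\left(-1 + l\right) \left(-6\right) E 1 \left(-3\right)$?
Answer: $- \frac{27}{2} \approx -13.5$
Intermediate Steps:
$E = \frac{3}{4}$ ($E = \frac{6 - 3}{4} = \frac{1}{4} \cdot 3 = \frac{3}{4} \approx 0.75$)
$\left(-1 + l\right) \left(-6\right) E 1 \left(-3\right) = \left(-1 + 0\right) \left(-6\right) \frac{3}{4} \cdot 1 \left(-3\right) = \left(-1\right) \left(-6\right) \frac{3}{4} \left(-3\right) = 6 \left(- \frac{9}{4}\right) = - \frac{27}{2}$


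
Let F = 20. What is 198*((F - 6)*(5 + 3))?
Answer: 22176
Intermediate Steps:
198*((F - 6)*(5 + 3)) = 198*((20 - 6)*(5 + 3)) = 198*(14*8) = 198*112 = 22176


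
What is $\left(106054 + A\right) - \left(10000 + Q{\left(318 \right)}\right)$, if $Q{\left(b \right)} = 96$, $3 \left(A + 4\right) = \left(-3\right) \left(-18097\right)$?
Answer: $114051$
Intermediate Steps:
$A = 18093$ ($A = -4 + \frac{\left(-3\right) \left(-18097\right)}{3} = -4 + \frac{1}{3} \cdot 54291 = -4 + 18097 = 18093$)
$\left(106054 + A\right) - \left(10000 + Q{\left(318 \right)}\right) = \left(106054 + 18093\right) - 10096 = 124147 - 10096 = 114051$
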